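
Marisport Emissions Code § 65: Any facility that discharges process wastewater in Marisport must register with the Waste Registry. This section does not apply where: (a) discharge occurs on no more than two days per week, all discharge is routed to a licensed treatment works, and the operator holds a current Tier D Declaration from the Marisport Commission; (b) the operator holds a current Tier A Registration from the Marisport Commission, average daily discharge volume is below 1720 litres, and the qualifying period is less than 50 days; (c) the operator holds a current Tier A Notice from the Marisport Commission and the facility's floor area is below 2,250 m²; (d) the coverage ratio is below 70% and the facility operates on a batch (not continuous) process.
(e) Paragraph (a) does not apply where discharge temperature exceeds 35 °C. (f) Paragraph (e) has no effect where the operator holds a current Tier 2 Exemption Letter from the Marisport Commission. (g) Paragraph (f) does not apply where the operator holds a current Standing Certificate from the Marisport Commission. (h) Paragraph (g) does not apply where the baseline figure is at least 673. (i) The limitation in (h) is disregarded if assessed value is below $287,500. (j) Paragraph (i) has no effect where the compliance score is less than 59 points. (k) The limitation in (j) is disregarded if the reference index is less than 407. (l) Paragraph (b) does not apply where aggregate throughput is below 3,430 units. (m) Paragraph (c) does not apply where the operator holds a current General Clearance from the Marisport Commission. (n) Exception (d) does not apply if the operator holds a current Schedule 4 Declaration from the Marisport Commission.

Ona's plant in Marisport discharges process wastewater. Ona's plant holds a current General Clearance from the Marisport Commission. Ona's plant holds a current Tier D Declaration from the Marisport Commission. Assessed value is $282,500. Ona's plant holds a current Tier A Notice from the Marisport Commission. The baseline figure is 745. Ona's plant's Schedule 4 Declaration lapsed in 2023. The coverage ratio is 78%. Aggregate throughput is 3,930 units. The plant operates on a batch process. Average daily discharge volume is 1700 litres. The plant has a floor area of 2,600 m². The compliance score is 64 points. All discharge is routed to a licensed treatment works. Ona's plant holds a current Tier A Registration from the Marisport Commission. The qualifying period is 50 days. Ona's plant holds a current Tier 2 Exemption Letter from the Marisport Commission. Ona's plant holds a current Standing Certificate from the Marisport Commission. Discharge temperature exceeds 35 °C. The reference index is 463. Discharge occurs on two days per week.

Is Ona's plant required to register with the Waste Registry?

All of (a)'s requirements are met (discharge occurs on no more than two days per week; discharge is routed to a licensed treatment works; a current Tier D Declaration is held). However, paragraphs (e)–(k) must be considered: (e) operates against (a): discharge temperature exceeds 35 °C. (f) would limit (e) — a current Tier 2 Exemption Letter is held — but (g) sets (f) aside: (g) operates against (f): a current Standing Certificate is held. (h) would limit (g) — the baseline figure is 745, meeting the 673 threshold — but (i) sets (h) aside: (i) is triggered — assessed value is $282,500, below the $287,500 limit. (j) does not operate here (the compliance score is 64 points, not less than 59 points), so (i) stands. (a) is therefore removed.
Exception (b) requires that the qualifying period is less than 50 days; but the qualifying period is 50 days, not less than 50 days, so (b) is unavailable.
Exception (c) does not apply: the facility's floor area is 2,600 m², not below 2,250 m².
Exception (d) fails — the coverage ratio is 78%, not below 70%.
No exception applies. The general rule governs.

Yes — Ona's plant must register with the Waste Registry.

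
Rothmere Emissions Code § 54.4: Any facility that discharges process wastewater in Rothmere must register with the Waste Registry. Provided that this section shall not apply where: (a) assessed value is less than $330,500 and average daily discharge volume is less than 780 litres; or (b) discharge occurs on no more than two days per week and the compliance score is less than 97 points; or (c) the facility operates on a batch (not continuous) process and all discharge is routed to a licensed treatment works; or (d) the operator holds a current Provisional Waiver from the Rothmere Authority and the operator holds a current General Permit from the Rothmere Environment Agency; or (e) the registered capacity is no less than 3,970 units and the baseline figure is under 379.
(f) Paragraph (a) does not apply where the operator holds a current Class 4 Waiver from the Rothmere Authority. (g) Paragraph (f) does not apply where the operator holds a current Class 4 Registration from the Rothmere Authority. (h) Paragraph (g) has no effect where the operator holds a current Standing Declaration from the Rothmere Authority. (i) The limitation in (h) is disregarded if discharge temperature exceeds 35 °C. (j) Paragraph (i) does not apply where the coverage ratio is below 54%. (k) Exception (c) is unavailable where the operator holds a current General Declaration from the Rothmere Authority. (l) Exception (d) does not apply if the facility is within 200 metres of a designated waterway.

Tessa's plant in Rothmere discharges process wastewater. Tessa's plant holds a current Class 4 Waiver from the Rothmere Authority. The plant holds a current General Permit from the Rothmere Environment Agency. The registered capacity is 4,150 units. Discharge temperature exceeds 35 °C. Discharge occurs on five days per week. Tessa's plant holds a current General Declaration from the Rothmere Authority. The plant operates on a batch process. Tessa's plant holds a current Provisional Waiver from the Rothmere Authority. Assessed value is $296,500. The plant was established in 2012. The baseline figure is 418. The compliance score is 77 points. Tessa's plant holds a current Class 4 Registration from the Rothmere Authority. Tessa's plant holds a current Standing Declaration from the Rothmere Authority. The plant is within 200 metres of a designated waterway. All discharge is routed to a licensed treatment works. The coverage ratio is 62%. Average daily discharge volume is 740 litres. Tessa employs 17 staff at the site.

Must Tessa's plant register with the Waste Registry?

All of (a)'s requirements are met (assessed value is $296,500, less than the $330,500 limit; average daily discharge volume is 740 litres, less than the 780 litres limit). Applying paragraphs (f)–(j): (f) would limit (a) — a current Class 4 Waiver is held — but (g) sets (f) aside: (g) operates against (f): a current Class 4 Registration is held. (h) applies (a current Standing Declaration is held), but is overridden by (i): (i) operates against (h): discharge temperature exceeds 35 °C. (j) is not engaged (the coverage ratio is 62%, not below 54%), so (i) stands. (a) remains available.
Exception (b) does not apply: discharge occurs on five days per week.
Exception (c): the facility operates on a batch process; discharge is routed to a licensed treatment works — every condition holds. However, paragraph (k) must be considered: (k) operates against (c): a current General Declaration is held. Exception (c) does not apply.
Exception (d) is satisfied on its face — a current Provisional Waiver is held; a current General Permit is held. However, paragraph (l) must be considered: (l) operates against (d): the plant is within 200 m of a designated waterway. So (d) is unavailable.
Exception (e) does not apply: the baseline figure is 418, not under 379.

No — exception (a) applies; Tessa's plant is not required to register with the Waste Registry.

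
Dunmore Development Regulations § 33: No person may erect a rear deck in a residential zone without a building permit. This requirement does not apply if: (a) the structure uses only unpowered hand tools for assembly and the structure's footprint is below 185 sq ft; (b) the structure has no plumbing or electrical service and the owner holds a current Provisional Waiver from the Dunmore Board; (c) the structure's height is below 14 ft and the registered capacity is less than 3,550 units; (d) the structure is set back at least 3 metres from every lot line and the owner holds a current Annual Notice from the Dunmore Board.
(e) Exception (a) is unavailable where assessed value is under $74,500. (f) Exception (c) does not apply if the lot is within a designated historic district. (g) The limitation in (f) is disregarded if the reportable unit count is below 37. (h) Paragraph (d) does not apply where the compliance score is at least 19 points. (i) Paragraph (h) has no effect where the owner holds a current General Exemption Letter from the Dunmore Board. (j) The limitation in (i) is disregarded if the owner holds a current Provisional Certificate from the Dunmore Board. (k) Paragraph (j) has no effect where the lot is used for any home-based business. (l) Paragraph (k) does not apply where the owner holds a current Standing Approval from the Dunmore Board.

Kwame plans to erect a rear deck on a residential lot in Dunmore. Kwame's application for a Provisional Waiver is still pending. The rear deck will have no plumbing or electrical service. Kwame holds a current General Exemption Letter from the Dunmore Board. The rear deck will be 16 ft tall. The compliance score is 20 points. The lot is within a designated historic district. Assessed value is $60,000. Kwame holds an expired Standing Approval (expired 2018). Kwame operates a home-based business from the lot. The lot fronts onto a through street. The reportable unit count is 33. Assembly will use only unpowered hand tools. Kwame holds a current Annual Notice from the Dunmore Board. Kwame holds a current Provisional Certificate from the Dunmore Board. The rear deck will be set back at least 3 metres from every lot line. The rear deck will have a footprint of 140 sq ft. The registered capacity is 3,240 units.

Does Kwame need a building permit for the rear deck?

Exception (a) is satisfied on its face — assembly uses only hand tools; the structure's footprint is 140 sq ft, below the 185 sq ft limit. But: (e) operates — assessed value is $60,000, under the $74,500 limit. (a) is therefore removed.
Exception (b) fails — no current Provisional Waiver is held.
Exception (c) fails — the structure's height is 16 ft, not below 14 ft.
Exception (d)'s conditions are all satisfied: the setback is at least 3 m on every side; a current Annual Notice is held. Considering the limiting provisions: (h) would limit (d) — the compliance score is 20 points, meeting the 19 points threshold — but (i) sets (h) aside: (i) applies — a current General Exemption Letter is held. (j) would limit (i) — a current Provisional Certificate is held — but (k) sets (j) aside: (k) applies — a home-based business operates on the lot. (l) does not operate here (there is no Standing Approval in force), so (k) stands. So (d) applies.

No — exception (d) applies; Kwame does not need a building permit.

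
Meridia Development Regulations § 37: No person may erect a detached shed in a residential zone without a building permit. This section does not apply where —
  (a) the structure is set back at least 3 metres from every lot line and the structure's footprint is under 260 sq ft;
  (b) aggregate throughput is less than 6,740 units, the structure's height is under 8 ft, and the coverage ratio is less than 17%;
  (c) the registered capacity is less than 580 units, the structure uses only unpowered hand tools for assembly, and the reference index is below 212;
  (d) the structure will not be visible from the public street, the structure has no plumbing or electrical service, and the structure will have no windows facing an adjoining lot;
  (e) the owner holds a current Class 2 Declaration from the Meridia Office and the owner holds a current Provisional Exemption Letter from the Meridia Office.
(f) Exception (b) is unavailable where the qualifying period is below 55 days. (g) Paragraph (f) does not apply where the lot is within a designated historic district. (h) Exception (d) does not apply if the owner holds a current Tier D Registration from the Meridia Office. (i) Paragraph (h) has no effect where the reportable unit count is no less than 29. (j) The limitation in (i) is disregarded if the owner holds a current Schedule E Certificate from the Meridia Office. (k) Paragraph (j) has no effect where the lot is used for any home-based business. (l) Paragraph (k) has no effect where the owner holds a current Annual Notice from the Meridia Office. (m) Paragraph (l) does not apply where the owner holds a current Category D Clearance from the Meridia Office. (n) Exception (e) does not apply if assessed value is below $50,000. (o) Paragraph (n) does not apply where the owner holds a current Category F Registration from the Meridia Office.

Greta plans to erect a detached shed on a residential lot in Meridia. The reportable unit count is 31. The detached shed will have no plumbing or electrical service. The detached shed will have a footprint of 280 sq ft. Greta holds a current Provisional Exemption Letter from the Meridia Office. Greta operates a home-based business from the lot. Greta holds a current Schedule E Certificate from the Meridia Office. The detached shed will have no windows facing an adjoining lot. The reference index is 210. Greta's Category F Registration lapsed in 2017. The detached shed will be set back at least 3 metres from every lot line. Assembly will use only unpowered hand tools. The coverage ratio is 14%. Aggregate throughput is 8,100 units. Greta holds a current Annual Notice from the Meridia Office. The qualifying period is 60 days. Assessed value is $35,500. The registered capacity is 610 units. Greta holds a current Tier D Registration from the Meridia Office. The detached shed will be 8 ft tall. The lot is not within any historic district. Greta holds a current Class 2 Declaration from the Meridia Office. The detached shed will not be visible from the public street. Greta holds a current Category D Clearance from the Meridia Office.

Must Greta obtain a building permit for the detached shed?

No — exception (d) applies; Greta does not need a building permit.

Exception (a) does not apply: the structure's footprint is 280 sq ft, not under 260 sq ft.
Exception (b) fails — aggregate throughput is 8,100 units, not less than 6,740 units.
Exception (c) does not apply: the registered capacity is 610 units, not less than 580 units.
Exception (d) is satisfied on its face — the structure will not be visible from the street; there is no plumbing or electrical service; no windows face an adjoining lot. Applying paragraphs (h)–(m): (h) would limit (d) — a current Tier D Registration is held — but (i) sets (h) aside: (i) is engaged — the reportable unit count is 31, meeting the 29 threshold. (j) would limit (i) — a current Schedule E Certificate is held — but (k) sets (j) aside: (k) applies — a home-based business operates on the lot. (l) operates (a current Annual Notice is held), but is set aside by (m): (m) is engaged — a current Category D Clearance is held. Exception (d) stands.
Exception (e) is satisfied on its face — a current Class 2 Declaration is held; a current Provisional Exemption Letter is held. But: (n) applies — assessed value is $35,500, below the $50,000 limit. (o), which would lift (n), does not operate here — no current Category F Registration is held. Exception (e) does not apply.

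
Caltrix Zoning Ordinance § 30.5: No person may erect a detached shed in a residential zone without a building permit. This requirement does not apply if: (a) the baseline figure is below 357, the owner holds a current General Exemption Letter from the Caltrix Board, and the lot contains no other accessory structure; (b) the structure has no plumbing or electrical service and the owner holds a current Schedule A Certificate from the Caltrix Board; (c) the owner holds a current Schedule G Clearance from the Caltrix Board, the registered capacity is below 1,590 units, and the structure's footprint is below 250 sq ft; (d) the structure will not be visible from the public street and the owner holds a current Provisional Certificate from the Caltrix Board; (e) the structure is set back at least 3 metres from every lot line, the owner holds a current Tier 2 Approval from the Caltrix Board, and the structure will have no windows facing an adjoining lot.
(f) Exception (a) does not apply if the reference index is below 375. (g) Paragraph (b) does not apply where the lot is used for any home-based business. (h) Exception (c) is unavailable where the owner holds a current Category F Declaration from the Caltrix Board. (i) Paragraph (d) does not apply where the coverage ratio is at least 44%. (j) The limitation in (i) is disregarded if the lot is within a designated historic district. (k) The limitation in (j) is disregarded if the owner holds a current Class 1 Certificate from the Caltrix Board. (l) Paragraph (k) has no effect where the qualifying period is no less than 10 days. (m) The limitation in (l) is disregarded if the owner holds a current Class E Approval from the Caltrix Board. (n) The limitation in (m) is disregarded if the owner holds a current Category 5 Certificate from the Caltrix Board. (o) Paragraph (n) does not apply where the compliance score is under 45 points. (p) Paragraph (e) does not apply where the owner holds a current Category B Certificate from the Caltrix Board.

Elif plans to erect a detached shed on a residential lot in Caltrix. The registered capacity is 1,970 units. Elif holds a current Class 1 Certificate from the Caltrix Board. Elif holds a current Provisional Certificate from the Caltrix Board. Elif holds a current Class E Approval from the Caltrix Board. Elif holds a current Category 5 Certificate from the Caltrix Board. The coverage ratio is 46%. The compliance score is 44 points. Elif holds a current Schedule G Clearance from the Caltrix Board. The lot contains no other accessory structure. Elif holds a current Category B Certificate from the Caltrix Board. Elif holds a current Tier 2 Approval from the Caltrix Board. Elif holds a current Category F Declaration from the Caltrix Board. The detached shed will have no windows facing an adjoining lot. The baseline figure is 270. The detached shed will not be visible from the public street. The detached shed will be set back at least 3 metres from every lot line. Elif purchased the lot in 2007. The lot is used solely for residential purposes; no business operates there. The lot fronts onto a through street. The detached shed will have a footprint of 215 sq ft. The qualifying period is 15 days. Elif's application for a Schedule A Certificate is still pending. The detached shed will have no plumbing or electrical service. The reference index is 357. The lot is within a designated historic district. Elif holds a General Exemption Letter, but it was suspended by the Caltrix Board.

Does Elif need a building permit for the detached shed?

Exception (a) requires that the owner holds a current General Exemption Letter from the Caltrix Board; but there is no General Exemption Letter in force, so (a) is unavailable.
Exception (b) requires that the owner holds a current Schedule A Certificate from the Caltrix Board; but the Schedule A Certificate is not current, so (b) is unavailable.
Exception (c) requires that the registered capacity is below 1,590 units; but the registered capacity is 1,970 units, not below 1,590 units, so (c) is unavailable.
Exception (d) is satisfied on its face — the structure will not be visible from the street; a current Provisional Certificate is held. But applying paragraphs (i)–(o): (i) operates against (d): the coverage ratio is 46%, meeting the 44% threshold. (j) would limit (i) — the lot is in a historic district — but (k) sets (j) aside: (k) is triggered — a current Class 1 Certificate is held. (l) would limit (k) — the qualifying period is 15 days, meeting the 10 days threshold — but (m) sets (l) aside: (m) applies — a current Class E Approval is held. (n) would limit (m) — a current Category 5 Certificate is held — but (o) sets (n) aside: (o) is triggered — the compliance score is 44 points, under the 45 points limit. So (d) is unavailable.
Exception (e): the setback is at least 3 m on every side; a current Tier 2 Approval is held; no windows face an adjoining lot — every condition holds. However, paragraph (p) must be considered: (p) is triggered — a current Category B Certificate is held. (e) is therefore removed.
No exception applies. The general rule governs.

Yes — Elif must obtain a building permit.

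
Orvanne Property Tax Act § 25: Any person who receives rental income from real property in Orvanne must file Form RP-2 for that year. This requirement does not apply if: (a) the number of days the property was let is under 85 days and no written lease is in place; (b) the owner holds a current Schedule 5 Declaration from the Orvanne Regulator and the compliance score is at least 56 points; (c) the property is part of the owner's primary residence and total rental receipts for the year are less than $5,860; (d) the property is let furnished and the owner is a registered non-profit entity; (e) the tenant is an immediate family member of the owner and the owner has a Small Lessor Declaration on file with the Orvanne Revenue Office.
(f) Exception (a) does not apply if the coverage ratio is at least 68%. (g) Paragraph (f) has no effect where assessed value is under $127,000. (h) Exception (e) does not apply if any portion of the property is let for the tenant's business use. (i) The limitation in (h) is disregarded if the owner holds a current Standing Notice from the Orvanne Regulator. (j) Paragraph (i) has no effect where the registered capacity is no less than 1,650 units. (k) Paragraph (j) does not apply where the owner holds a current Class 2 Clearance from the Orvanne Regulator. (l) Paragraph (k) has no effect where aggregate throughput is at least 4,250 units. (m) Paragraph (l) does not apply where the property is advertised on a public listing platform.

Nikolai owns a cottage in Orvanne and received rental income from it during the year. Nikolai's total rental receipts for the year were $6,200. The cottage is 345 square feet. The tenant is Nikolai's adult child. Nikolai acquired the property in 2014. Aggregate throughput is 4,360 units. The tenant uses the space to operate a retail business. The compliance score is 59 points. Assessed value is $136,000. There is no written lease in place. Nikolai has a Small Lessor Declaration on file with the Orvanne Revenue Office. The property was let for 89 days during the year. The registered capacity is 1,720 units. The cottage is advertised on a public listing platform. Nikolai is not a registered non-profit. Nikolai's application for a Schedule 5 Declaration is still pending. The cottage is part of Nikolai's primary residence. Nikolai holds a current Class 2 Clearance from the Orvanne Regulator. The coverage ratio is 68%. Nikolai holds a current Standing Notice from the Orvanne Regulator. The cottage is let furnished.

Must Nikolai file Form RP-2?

No — exception (e) applies; Nikolai is not required to file Form RP-2.

Exception (a) fails — the number of days the property was let is 89 days, not under 85 days.
Exception (b) fails — the Schedule 5 Declaration is not current.
Exception (c) does not apply: total rental receipts for the year are $6,200, not less than $5,860.
Exception (d) fails — Nikolai is not a registered non-profit.
All of (e)'s requirements are met (the tenant is an immediate family member; a Small Lessor Declaration is on file). Considering the limiting provisions: (h) is engaged (the space is let for business use), but is set aside by (i): (i) is triggered — a current Standing Notice is held. (j) would limit (i) — the registered capacity is 1,720 units, meeting the 1,650 units threshold — but (k) sets (j) aside: (k) operates against (j): a current Class 2 Clearance is held. (l) would limit (k) — aggregate throughput is 4,360 units, meeting the 4,250 units threshold — but (m) sets (l) aside: (m) operates — the property is publicly advertised. So (e) applies.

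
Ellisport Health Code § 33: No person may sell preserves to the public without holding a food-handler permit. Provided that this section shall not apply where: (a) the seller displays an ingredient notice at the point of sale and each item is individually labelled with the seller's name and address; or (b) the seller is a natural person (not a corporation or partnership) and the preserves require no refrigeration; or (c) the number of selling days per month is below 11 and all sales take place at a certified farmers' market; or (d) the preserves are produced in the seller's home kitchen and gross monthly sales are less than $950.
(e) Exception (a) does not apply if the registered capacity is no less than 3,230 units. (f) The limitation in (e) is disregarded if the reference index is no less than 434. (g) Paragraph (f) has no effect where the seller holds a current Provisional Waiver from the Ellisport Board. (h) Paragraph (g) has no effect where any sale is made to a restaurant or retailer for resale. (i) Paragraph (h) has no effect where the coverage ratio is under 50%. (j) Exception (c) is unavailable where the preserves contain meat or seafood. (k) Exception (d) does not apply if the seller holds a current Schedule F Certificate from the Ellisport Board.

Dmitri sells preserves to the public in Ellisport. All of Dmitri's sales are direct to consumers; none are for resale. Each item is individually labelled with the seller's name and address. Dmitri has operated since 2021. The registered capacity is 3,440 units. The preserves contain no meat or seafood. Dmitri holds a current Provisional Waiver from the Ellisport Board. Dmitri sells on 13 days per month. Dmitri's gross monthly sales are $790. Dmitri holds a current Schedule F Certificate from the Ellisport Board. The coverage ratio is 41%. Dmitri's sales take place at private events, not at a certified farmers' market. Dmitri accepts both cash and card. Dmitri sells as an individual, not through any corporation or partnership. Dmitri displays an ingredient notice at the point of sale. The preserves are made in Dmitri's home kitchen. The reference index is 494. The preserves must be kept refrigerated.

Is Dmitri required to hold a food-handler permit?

Exception (a): an ingredient notice is displayed; items are individually labelled — every condition holds. But: (e) is engaged — the registered capacity is 3,440 units, meeting the 3,230 units threshold. (f) would limit (e) — the reference index is 494, meeting the 434 threshold — but (g) sets (f) aside: (g) operates against (f): a current Provisional Waiver is held. (h), which would lift (g), is not triggered — no sales are for resale. (a) is therefore removed.
Exception (b) does not apply: the preserves require refrigeration.
Exception (c) requires that the number of selling days per month is below 11; but the number of selling days per month is 13, not below 11, so (c) is unavailable.
Exception (d): the preserves are home-kitchen produced; gross monthly sales are $790, less than the $950 limit — every condition holds. But: (k) operates against (d): a current Schedule F Certificate is held. (d) is therefore removed.
None of the exceptions is available; § 33 applies in full.

Yes — Dmitri must hold a food-handler permit.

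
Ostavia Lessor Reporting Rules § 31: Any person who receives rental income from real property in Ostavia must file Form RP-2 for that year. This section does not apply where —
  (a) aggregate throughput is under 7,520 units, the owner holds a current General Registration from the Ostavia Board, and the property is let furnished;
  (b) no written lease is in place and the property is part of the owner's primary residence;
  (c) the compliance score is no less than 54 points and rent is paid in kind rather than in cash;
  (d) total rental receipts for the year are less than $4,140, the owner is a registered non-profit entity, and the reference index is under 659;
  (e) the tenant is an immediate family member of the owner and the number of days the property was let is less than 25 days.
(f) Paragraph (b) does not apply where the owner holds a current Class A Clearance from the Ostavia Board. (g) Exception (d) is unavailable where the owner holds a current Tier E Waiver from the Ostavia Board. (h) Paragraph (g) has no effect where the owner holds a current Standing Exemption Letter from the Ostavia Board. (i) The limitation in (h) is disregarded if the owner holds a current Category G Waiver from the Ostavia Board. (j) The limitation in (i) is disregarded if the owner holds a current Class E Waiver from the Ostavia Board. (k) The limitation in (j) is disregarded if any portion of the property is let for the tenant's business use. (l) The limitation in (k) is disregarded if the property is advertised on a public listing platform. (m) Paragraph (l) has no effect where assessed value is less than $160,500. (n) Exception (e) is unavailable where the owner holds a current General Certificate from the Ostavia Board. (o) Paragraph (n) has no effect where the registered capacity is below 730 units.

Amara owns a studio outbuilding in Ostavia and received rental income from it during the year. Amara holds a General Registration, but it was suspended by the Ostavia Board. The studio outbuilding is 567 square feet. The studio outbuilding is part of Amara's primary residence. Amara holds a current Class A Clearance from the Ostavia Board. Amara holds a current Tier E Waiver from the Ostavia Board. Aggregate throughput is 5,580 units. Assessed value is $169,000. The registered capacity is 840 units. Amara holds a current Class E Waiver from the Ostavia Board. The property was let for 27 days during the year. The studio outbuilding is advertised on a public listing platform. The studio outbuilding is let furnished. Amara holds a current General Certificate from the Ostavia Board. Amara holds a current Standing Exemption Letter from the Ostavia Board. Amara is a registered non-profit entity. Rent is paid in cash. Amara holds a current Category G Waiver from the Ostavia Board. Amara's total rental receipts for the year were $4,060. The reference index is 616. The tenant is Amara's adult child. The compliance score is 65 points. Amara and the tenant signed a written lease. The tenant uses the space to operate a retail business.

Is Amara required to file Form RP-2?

Exception (a) does not apply: no current General Registration is held.
Exception (b) requires that no written lease is in place; but a written lease is in place, so (b) is unavailable.
Exception (c) does not apply: rent is paid in cash.
Exception (d)'s conditions are all satisfied: total rental receipts for the year are $4,060, less than the $4,140 limit; Amara is a registered non-profit; the reference index is 616, under the 659 limit. Under paragraphs (g)–(m): (g) is triggered (a current Tier E Waiver is held), but is displaced by (h): (h) is engaged — a current Standing Exemption Letter is held. (i) is engaged (a current Category G Waiver is held), but is displaced by (j): (j) operates against (i): a current Class E Waiver is held. (k) would limit (j) — the space is let for business use — but (l) sets (k) aside: (l) operates against (k): the property is publicly advertised. (m), which would lift (l), does not operate here — assessed value is $169,000, not less than $160,500. (d) remains available.
Exception (e) fails — the number of days the property was let is 27 days, not less than 25 days.

No — exception (d) applies; Amara is not required to file Form RP-2.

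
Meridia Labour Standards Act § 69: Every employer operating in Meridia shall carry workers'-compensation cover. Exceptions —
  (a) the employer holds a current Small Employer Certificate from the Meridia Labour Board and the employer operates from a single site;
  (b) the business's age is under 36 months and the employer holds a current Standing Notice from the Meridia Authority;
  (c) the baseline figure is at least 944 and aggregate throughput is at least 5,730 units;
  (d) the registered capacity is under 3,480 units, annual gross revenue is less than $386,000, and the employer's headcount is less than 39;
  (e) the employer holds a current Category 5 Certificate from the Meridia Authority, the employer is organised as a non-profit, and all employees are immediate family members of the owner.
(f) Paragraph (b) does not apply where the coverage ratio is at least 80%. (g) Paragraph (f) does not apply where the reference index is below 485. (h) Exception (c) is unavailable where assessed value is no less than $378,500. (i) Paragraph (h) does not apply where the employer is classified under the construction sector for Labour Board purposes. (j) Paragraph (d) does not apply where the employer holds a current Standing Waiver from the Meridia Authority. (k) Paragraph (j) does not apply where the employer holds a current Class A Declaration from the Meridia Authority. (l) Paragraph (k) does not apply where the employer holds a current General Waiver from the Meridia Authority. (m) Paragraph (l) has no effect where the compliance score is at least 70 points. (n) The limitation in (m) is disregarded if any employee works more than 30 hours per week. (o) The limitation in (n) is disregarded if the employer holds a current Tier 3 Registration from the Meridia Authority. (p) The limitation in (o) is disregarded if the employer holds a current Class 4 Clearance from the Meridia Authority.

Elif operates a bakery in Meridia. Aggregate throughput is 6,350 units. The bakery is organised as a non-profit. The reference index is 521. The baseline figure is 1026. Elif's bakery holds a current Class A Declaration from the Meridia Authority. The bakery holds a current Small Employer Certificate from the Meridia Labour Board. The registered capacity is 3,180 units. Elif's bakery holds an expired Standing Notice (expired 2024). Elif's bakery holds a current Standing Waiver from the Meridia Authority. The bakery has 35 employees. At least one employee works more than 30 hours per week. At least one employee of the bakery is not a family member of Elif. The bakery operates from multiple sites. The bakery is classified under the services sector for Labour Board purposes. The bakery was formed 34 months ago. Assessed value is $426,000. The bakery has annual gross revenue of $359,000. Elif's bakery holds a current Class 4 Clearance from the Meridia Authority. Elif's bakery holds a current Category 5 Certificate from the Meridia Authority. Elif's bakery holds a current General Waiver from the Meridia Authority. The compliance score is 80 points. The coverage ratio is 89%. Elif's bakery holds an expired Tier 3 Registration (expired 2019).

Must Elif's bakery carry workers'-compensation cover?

Exception (a) does not apply: the employer operates from multiple sites.
Exception (b) requires that the employer holds a current Standing Notice from the Meridia Authority; but no current Standing Notice is held, so (b) is unavailable.
Exception (c) is satisfied on its face — the baseline figure is 1,026, meeting the 944 threshold; aggregate throughput is 6,350 units, meeting the 5,730 units threshold. However, paragraphs (h)–(i) must be considered: (h) applies — assessed value is $426,000, meeting the $378,500 threshold. (i) is not engaged (the bakery is classified under the services sector), so (h) stands. (c) is therefore removed.
Exception (d): the registered capacity is 3,180 units, under the 3,480 units limit; annual gross revenue is $359,000, less than the $386,000 limit; the employer's headcount is 35, less than the 39 limit — every condition holds. But: (j) applies — a current Standing Waiver is held. (k) would limit (j) — a current Class A Declaration is held — but (l) sets (k) aside: (l) applies — a current General Waiver is held. (m) is engaged (the compliance score is 80 points, meeting the 70 points threshold), but is displaced by (n): (n) is engaged — at least one employee exceeds 30 hours/week. (o), which would lift (n), is inapplicable — the Tier 3 Registration is not current. So (d) is unavailable.
Exception (e) fails — at least one employee is not a family member.
No exception is made out. Elif's bakery falls within the general rule.

Yes — Elif's bakery must carry workers'-compensation cover.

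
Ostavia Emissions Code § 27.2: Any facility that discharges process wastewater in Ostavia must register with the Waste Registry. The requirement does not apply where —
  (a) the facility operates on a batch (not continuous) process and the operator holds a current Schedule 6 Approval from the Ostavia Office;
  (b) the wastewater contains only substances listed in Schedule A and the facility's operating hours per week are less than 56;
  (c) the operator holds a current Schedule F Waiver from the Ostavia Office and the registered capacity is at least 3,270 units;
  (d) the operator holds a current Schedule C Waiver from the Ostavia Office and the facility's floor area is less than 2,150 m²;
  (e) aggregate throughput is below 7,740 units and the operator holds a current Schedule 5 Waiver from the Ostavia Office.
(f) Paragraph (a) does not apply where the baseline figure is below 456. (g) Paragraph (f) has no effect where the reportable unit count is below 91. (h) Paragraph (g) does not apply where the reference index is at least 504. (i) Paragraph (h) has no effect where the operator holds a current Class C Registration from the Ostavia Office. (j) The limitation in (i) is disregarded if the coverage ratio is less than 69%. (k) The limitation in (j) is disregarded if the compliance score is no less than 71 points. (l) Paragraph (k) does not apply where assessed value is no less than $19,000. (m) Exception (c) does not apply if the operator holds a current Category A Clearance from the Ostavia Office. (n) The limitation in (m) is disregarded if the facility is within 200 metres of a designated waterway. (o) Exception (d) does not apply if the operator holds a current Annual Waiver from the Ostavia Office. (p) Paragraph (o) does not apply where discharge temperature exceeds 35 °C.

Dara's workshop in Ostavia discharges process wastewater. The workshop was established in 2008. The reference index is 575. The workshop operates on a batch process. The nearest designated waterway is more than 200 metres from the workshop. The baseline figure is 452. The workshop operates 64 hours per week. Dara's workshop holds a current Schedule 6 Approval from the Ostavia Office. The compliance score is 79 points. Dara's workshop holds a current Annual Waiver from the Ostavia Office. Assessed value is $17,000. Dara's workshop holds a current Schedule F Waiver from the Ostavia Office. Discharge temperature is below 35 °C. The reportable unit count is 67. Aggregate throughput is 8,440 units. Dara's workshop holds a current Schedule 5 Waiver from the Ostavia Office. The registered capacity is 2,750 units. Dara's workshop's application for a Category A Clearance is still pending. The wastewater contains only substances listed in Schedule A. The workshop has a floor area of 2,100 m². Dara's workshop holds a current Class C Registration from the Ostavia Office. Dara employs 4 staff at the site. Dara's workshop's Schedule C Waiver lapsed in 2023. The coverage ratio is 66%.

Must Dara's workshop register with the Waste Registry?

No — exception (a) applies; Dara's workshop is not required to register with the Waste Registry.

All of (a)'s requirements are met (the facility operates on a batch process; a current Schedule 6 Approval is held). Applying paragraphs (f)–(l): (f) would limit (a) — the baseline figure is 452, below the 456 limit — but (g) sets (f) aside: (g) is triggered — the reportable unit count is 67, below the 91 limit. (h) would limit (g) — the reference index is 575, meeting the 504 threshold — but (i) sets (h) aside: (i) operates against (h): a current Class C Registration is held. (j) is engaged (the coverage ratio is 66%, less than the 69% limit), but is displaced by (k): (k) applies — the compliance score is 79 points, meeting the 71 points threshold. (l) is inapplicable (assessed value is $17,000, short of $19,000), so (k) stands. (a) remains available.
Exception (b) fails — the facility's operating hours per week are 64, not less than 56.
Exception (c) does not apply: the registered capacity is 2,750 units, short of 3,270 units.
Exception (d) requires that the operator holds a current Schedule C Waiver from the Ostavia Office; but there is no Schedule C Waiver in force, so (d) is unavailable.
Exception (e) does not apply: aggregate throughput is 8,440 units, not below 7,740 units.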